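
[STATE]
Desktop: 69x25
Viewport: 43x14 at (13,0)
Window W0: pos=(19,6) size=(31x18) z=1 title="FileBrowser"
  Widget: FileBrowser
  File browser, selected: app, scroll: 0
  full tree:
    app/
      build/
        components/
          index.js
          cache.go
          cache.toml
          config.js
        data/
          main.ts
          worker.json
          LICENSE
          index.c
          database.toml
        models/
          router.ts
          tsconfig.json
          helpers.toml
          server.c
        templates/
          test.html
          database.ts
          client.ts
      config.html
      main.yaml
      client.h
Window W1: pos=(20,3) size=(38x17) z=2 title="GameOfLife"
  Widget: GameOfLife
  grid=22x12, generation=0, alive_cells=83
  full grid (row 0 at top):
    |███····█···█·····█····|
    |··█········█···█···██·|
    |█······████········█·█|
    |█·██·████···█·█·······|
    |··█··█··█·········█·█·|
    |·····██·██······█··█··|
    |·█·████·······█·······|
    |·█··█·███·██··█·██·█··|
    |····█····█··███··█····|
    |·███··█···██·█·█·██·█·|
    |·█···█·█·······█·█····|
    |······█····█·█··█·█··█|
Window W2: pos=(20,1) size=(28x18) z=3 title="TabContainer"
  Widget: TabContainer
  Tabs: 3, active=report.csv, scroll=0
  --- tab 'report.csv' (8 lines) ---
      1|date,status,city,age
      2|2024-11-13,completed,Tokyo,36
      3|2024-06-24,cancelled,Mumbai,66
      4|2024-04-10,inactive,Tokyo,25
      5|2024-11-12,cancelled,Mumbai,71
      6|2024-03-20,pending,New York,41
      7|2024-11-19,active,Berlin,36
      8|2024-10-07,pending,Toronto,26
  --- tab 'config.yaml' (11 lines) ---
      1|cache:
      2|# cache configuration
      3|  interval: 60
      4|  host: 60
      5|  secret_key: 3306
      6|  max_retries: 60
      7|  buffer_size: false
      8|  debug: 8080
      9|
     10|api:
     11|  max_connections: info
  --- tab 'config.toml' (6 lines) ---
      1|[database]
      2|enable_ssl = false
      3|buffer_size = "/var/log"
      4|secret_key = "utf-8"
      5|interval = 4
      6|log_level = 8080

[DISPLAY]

                                           
       ┏━━━━━━━━━━━━━━━━━━━━━━━━━━┓        
       ┃ TabContainer             ┃        
       ┠──────────────────────────┨━━━━━━━━
       ┃[report.csv]│ config.yaml ┃        
       ┃──────────────────────────┃────────
      ┏┃date,status,city,age      ┃        
      ┃┃2024-11-13,completed,Tokyo┃        
      ┠┃2024-06-24,cancelled,Mumba┃        
      ┃┃2024-04-10,inactive,Tokyo,┃        
      ┃┃2024-11-12,cancelled,Mumba┃        
      ┃┃2024-03-20,pending,New Yor┃        
      ┃┃2024-11-19,active,Berlin,3┃        
      ┃┃2024-10-07,pending,Toronto┃        


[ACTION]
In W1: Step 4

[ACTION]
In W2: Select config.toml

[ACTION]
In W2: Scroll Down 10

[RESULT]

                                           
       ┏━━━━━━━━━━━━━━━━━━━━━━━━━━┓        
       ┃ TabContainer             ┃        
       ┠──────────────────────────┨━━━━━━━━
       ┃ report.csv │ config.yaml ┃        
       ┃──────────────────────────┃────────
      ┏┃log_level = 8080          ┃        
      ┃┃                          ┃        
      ┠┃                          ┃        
      ┃┃                          ┃        
      ┃┃                          ┃        
      ┃┃                          ┃        
      ┃┃                          ┃        
      ┃┃                          ┃        


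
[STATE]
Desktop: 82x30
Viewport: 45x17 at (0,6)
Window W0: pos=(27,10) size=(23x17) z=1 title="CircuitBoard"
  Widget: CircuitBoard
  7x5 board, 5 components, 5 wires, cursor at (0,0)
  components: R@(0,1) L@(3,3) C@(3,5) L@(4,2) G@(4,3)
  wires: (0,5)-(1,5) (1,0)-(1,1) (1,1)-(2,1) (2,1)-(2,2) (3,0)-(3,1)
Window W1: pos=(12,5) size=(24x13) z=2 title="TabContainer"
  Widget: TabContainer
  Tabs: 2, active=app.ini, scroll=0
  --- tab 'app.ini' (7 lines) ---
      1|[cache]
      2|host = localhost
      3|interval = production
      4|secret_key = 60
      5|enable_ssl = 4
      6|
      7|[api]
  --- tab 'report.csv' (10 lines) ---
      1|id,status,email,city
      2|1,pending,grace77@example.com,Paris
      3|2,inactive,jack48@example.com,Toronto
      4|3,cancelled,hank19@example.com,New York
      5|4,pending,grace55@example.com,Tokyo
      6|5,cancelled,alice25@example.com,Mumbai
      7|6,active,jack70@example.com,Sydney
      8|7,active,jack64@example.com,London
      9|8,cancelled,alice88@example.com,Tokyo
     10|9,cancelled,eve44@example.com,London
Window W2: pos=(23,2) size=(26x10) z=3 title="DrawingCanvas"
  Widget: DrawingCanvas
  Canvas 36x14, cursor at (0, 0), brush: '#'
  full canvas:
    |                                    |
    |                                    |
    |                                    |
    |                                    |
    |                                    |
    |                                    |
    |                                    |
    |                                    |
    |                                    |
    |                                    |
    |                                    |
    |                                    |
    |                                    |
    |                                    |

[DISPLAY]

            ┃ TabContai┃                     
            ┠──────────┃                     
            ┃[app.ini]│┃                     
            ┃──────────┃                     
            ┃[cache]   ┃                     
            ┃host = loc┗━━━━━━━━━━━━━━━━━━━━━
            ┃interval = production ┃─────────
            ┃secret_key = 60       ┃ 3 4 5 6 
            ┃enable_ssl = 4        ┃R        
            ┃                      ┃         
            ┃[api]                 ┃·        
            ┗━━━━━━━━━━━━━━━━━━━━━━┛│        
                           ┃2       · ─ ·    
                           ┃                 
                           ┃3   · ─ ·       L
                           ┃                 
                           ┃4           L   G


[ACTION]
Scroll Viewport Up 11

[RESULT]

                                             
                                             
                       ┏━━━━━━━━━━━━━━━━━━━━━
                       ┃ DrawingCanvas       
                       ┠─────────────────────
            ┏━━━━━━━━━━┃+                    
            ┃ TabContai┃                     
            ┠──────────┃                     
            ┃[app.ini]│┃                     
            ┃──────────┃                     
            ┃[cache]   ┃                     
            ┃host = loc┗━━━━━━━━━━━━━━━━━━━━━
            ┃interval = production ┃─────────
            ┃secret_key = 60       ┃ 3 4 5 6 
            ┃enable_ssl = 4        ┃R        
            ┃                      ┃         
            ┃[api]                 ┃·        


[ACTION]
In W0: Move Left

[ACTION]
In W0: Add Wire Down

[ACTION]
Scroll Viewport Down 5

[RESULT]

            ┏━━━━━━━━━━┃+                    
            ┃ TabContai┃                     
            ┠──────────┃                     
            ┃[app.ini]│┃                     
            ┃──────────┃                     
            ┃[cache]   ┃                     
            ┃host = loc┗━━━━━━━━━━━━━━━━━━━━━
            ┃interval = production ┃─────────
            ┃secret_key = 60       ┃ 3 4 5 6 
            ┃enable_ssl = 4        ┃R        
            ┃                      ┃         
            ┃[api]                 ┃·        
            ┗━━━━━━━━━━━━━━━━━━━━━━┛│        
                           ┃2       · ─ ·    
                           ┃                 
                           ┃3   · ─ ·       L
                           ┃                 


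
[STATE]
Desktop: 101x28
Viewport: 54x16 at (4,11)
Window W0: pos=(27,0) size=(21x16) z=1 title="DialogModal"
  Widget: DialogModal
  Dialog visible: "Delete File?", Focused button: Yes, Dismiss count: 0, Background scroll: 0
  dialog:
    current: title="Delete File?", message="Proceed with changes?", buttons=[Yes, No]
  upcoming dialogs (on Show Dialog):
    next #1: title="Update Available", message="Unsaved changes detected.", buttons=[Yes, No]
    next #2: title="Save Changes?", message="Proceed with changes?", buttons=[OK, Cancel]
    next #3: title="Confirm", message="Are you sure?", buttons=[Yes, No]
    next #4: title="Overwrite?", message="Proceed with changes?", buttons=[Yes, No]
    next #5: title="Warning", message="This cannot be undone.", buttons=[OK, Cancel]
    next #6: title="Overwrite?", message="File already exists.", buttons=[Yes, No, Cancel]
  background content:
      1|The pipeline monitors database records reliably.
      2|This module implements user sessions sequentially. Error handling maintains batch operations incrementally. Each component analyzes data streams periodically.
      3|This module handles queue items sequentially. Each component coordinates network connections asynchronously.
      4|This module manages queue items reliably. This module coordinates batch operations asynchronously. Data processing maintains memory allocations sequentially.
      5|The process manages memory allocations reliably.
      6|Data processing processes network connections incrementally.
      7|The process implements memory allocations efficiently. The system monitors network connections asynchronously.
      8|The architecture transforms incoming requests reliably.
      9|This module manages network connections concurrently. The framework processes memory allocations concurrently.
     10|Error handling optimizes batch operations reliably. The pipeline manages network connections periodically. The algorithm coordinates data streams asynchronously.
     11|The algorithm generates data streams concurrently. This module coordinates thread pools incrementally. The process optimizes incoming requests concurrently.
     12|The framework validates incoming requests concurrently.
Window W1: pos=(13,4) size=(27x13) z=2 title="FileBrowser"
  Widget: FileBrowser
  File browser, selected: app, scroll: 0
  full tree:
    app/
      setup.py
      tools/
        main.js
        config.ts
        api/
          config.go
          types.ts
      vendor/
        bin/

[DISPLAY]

         ┃                         ┃manages┃          
         ┃                         ┃ng opti┃          
         ┃                         ┃m gener┃          
         ┃                         ┃k valid┃          
         ┃                         ┃━━━━━━━┛          
         ┗━━━━━━━━━━━━━━━━━━━━━━━━━┛                  
                                                      
                                                      
                                                      
                                                      
                                                      
                                                      
                                                      
                                                      
                                                      
                                                      


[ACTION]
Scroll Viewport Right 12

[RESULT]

                       ┃manages┃                      
                       ┃ng opti┃                      
                       ┃m gener┃                      
                       ┃k valid┃                      
                       ┃━━━━━━━┛                      
━━━━━━━━━━━━━━━━━━━━━━━┛                              
                                                      
                                                      
                                                      
                                                      
                                                      
                                                      
                                                      
                                                      
                                                      
                                                      


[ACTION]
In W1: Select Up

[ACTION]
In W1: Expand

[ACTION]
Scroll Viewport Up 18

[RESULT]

           ┏━━━━━━━━━━━━━━━━━━━┓                      
           ┃ DialogModal       ┃                      
           ┠───────────────────┨                      
           ┃The pipeline monito┃                      
━━━━━━━━━━━━━━━━━━━━━━━┓impleme┃                      
ileBrowser             ┃handles┃                      
───────────────────────┨────┐es┃                      
[-] app/               ┃ile?│es┃                      
  setup.py             ┃ith │ro┃                      
  [+] tools/           ┃No  │me┃                      
  [+] vendor/          ┃────┘tr┃                      
                       ┃manages┃                      
                       ┃ng opti┃                      
                       ┃m gener┃                      
                       ┃k valid┃                      
                       ┃━━━━━━━┛                      


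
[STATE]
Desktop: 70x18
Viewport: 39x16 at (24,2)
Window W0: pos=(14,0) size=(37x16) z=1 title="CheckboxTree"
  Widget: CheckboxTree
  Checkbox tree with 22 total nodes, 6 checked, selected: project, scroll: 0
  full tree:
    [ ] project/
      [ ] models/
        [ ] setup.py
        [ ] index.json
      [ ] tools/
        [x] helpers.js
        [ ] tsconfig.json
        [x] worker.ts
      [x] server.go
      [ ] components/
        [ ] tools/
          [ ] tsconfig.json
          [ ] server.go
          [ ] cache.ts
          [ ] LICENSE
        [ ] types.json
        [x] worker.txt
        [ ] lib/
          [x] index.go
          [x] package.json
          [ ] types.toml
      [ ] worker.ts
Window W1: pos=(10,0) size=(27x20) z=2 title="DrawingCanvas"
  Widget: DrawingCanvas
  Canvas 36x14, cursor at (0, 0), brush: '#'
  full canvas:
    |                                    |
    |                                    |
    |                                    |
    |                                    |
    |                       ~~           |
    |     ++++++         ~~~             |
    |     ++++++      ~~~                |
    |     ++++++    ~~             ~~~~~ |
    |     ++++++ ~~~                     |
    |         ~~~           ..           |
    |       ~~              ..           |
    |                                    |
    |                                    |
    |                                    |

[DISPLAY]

────────────┨─────────────┨            
            ┃             ┃            
            ┃             ┃            
            ┃             ┃            
            ┃             ┃            
          ~~┃             ┃            
       ~~~  ┃             ┃            
    ~~~     ┃             ┃            
  ~~        ┃             ┃            
~~          ┃             ┃            
          ..┃             ┃            
          ..┃             ┃            
            ┃on           ┃            
            ┃━━━━━━━━━━━━━┛            
            ┃                          
            ┃                          


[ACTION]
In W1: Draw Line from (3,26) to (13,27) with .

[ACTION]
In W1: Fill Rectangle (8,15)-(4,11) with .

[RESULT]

────────────┨─────────────┨            
            ┃             ┃            
            ┃             ┃            
            ┃             ┃            
            ┃             ┃            
...       ~~┃             ┃            
...    ~~~  ┃             ┃            
... ~~~     ┃             ┃            
...~        ┃             ┃            
...         ┃             ┃            
          ..┃             ┃            
          ..┃             ┃            
            ┃on           ┃            
            ┃━━━━━━━━━━━━━┛            
            ┃                          
            ┃                          


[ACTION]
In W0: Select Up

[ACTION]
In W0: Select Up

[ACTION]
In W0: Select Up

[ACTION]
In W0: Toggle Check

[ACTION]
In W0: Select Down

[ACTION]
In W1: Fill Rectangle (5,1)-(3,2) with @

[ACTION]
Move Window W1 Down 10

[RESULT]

            ┃─────────────┨            
            ┃             ┃            
            ┃             ┃            
...       ~~┃             ┃            
...    ~~~  ┃             ┃            
... ~~~     ┃             ┃            
...~        ┃             ┃            
...         ┃             ┃            
          ..┃             ┃            
          ..┃             ┃            
            ┃             ┃            
            ┃             ┃            
            ┃on           ┃            
            ┃━━━━━━━━━━━━━┛            
            ┃                          
━━━━━━━━━━━━┛                          


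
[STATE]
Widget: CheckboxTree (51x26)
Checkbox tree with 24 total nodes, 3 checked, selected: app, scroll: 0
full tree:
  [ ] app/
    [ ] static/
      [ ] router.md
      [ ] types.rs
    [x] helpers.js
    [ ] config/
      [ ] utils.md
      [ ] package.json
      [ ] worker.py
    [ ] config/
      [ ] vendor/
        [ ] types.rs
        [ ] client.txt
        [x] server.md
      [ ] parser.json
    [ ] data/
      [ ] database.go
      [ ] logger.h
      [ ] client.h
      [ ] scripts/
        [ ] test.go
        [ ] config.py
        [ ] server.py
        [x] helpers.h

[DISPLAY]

>[-] app/                                          
   [ ] static/                                     
     [ ] router.md                                 
     [ ] types.rs                                  
   [x] helpers.js                                  
   [ ] config/                                     
     [ ] utils.md                                  
     [ ] package.json                              
     [ ] worker.py                                 
   [-] config/                                     
     [-] vendor/                                   
       [ ] types.rs                                
       [ ] client.txt                              
       [x] server.md                               
     [ ] parser.json                               
   [-] data/                                       
     [ ] database.go                               
     [ ] logger.h                                  
     [ ] client.h                                  
     [-] scripts/                                  
       [ ] test.go                                 
       [ ] config.py                               
       [ ] server.py                               
       [x] helpers.h                               
                                                   
                                                   


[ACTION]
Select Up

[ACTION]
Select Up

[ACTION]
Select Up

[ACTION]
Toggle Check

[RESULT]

>[x] app/                                          
   [x] static/                                     
     [x] router.md                                 
     [x] types.rs                                  
   [x] helpers.js                                  
   [x] config/                                     
     [x] utils.md                                  
     [x] package.json                              
     [x] worker.py                                 
   [x] config/                                     
     [x] vendor/                                   
       [x] types.rs                                
       [x] client.txt                              
       [x] server.md                               
     [x] parser.json                               
   [x] data/                                       
     [x] database.go                               
     [x] logger.h                                  
     [x] client.h                                  
     [x] scripts/                                  
       [x] test.go                                 
       [x] config.py                               
       [x] server.py                               
       [x] helpers.h                               
                                                   
                                                   


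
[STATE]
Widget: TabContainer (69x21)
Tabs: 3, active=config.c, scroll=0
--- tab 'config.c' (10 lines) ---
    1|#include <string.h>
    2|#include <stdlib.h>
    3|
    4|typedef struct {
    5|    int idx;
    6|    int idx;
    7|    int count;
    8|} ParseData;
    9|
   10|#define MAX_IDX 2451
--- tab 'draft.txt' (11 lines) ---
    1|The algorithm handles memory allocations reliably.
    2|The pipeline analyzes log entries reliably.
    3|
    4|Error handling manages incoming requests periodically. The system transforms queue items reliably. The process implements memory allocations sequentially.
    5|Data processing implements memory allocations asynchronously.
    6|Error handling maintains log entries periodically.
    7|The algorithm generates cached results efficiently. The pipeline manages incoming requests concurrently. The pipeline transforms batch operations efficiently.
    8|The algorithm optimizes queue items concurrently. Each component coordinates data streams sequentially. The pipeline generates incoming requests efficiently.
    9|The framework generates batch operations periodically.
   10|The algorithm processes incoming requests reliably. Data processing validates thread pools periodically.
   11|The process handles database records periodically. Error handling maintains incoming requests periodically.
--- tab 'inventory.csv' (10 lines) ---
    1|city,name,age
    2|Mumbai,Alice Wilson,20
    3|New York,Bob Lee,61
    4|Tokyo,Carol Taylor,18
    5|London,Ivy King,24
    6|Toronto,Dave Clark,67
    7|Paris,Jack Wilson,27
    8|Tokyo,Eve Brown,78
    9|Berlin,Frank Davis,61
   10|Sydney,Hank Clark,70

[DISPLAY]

[config.c]│ draft.txt │ inventory.csv                                
─────────────────────────────────────────────────────────────────────
#include <string.h>                                                  
#include <stdlib.h>                                                  
                                                                     
typedef struct {                                                     
    int idx;                                                         
    int idx;                                                         
    int count;                                                       
} ParseData;                                                         
                                                                     
#define MAX_IDX 2451                                                 
                                                                     
                                                                     
                                                                     
                                                                     
                                                                     
                                                                     
                                                                     
                                                                     
                                                                     


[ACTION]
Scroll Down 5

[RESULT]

[config.c]│ draft.txt │ inventory.csv                                
─────────────────────────────────────────────────────────────────────
    int idx;                                                         
    int count;                                                       
} ParseData;                                                         
                                                                     
#define MAX_IDX 2451                                                 
                                                                     
                                                                     
                                                                     
                                                                     
                                                                     
                                                                     
                                                                     
                                                                     
                                                                     
                                                                     
                                                                     
                                                                     
                                                                     
                                                                     


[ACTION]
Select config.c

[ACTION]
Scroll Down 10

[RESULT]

[config.c]│ draft.txt │ inventory.csv                                
─────────────────────────────────────────────────────────────────────
#define MAX_IDX 2451                                                 
                                                                     
                                                                     
                                                                     
                                                                     
                                                                     
                                                                     
                                                                     
                                                                     
                                                                     
                                                                     
                                                                     
                                                                     
                                                                     
                                                                     
                                                                     
                                                                     
                                                                     
                                                                     


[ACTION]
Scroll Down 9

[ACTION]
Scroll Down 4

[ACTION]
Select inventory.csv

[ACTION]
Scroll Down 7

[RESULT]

 config.c │ draft.txt │[inventory.csv]                               
─────────────────────────────────────────────────────────────────────
Tokyo,Eve Brown,78                                                   
Berlin,Frank Davis,61                                                
Sydney,Hank Clark,70                                                 
                                                                     
                                                                     
                                                                     
                                                                     
                                                                     
                                                                     
                                                                     
                                                                     
                                                                     
                                                                     
                                                                     
                                                                     
                                                                     
                                                                     
                                                                     
                                                                     


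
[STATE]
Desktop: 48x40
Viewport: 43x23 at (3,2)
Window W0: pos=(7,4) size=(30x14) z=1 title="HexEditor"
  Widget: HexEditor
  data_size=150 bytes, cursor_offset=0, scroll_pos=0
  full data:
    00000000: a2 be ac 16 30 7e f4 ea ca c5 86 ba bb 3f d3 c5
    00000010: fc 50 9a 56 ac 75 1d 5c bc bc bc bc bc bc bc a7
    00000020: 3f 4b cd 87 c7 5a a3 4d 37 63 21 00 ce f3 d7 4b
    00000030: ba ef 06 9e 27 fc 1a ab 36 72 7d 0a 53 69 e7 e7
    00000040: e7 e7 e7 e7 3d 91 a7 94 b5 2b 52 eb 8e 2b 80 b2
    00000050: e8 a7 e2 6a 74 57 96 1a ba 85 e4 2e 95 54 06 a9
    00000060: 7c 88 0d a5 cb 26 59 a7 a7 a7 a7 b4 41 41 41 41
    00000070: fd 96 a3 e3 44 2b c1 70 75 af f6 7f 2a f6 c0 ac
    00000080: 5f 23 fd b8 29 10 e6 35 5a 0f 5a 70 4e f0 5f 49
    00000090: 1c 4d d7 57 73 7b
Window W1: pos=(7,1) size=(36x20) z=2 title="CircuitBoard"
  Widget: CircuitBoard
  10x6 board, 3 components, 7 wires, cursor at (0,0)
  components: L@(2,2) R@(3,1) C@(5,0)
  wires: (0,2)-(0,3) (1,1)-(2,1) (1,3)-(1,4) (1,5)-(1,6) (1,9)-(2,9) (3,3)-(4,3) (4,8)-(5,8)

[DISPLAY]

    ┃ CircuitBoard                     ┃   
    ┠──────────────────────────────────┨   
    ┃   0 1 2 3 4 5 6 7 8 9            ┃   
    ┃0  [.]      · ─ ·                 ┃   
    ┃                                  ┃   
    ┃1       ·       · ─ ·   · ─ ·     ┃   
    ┃        │                         ┃   
    ┃2       ·   L                     ┃   
    ┃                                  ┃   
    ┃3       R       ·                 ┃   
    ┃                │                 ┃   
    ┃4               ·                 ┃   
    ┃                                  ┃   
    ┃5   C                             ┃   
    ┃Cursor: (0,0)                     ┃   
    ┃                                  ┃   
    ┃                                  ┃   
    ┃                                  ┃   
    ┗━━━━━━━━━━━━━━━━━━━━━━━━━━━━━━━━━━┛   
                                           
                                           
                                           
                                           


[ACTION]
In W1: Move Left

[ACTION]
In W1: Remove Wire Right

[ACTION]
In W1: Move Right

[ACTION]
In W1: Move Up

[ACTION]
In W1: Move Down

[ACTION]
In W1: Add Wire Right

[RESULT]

    ┃ CircuitBoard                     ┃   
    ┠──────────────────────────────────┨   
    ┃   0 1 2 3 4 5 6 7 8 9            ┃   
    ┃0           · ─ ·                 ┃   
    ┃                                  ┃   
    ┃1      [.]─ ·   · ─ ·   · ─ ·     ┃   
    ┃        │                         ┃   
    ┃2       ·   L                     ┃   
    ┃                                  ┃   
    ┃3       R       ·                 ┃   
    ┃                │                 ┃   
    ┃4               ·                 ┃   
    ┃                                  ┃   
    ┃5   C                             ┃   
    ┃Cursor: (1,1)                     ┃   
    ┃                                  ┃   
    ┃                                  ┃   
    ┃                                  ┃   
    ┗━━━━━━━━━━━━━━━━━━━━━━━━━━━━━━━━━━┛   
                                           
                                           
                                           
                                           


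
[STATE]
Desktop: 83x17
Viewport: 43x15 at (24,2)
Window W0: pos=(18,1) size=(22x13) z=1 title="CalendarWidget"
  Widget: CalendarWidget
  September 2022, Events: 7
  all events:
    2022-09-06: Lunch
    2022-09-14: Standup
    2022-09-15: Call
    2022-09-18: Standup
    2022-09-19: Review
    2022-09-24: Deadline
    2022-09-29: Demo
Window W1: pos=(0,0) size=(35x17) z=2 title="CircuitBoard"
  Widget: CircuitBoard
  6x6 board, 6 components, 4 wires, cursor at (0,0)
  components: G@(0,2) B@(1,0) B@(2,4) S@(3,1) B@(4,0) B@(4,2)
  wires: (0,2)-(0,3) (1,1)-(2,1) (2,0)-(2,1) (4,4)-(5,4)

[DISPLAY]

──────────┨    ┃                           
          ┃────┨                           
          ┃2   ┃                           
          ┃a Su┃                           
          ┃3  4┃                           
          ┃10 1┃                           
          ┃ 17 ┃                           
          ┃24* ┃                           
          ┃    ┃                           
          ┃    ┃                           
          ┃    ┃                           
          ┃━━━━┛                           
          ┃                                
          ┃                                
━━━━━━━━━━┛                                


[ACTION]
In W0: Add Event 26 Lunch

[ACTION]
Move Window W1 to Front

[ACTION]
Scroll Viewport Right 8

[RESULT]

──┨    ┃                                   
  ┃────┨                                   
  ┃2   ┃                                   
  ┃a Su┃                                   
  ┃3  4┃                                   
  ┃10 1┃                                   
  ┃ 17 ┃                                   
  ┃24* ┃                                   
  ┃    ┃                                   
  ┃    ┃                                   
  ┃    ┃                                   
  ┃━━━━┛                                   
  ┃                                        
  ┃                                        
━━┛                                        


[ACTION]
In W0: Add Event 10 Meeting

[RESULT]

──┨    ┃                                   
  ┃────┨                                   
  ┃2   ┃                                   
  ┃a Su┃                                   
  ┃3  4┃                                   
  ┃10* ┃                                   
  ┃ 17 ┃                                   
  ┃24* ┃                                   
  ┃    ┃                                   
  ┃    ┃                                   
  ┃    ┃                                   
  ┃━━━━┛                                   
  ┃                                        
  ┃                                        
━━┛                                        


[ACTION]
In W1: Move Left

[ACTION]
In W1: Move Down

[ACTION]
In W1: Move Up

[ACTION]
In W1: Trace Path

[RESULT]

──┨    ┃                                   
  ┃────┨                                   
  ┃2   ┃                                   
  ┃a Su┃                                   
  ┃3  4┃                                   
  ┃10* ┃                                   
  ┃ 17 ┃                                   
  ┃24* ┃                                   
  ┃    ┃                                   
  ┃    ┃                                   
  ┃    ┃                                   
  ┃━━━━┛                                   
  ┃                                        
ti┃                                        
━━┛                                        


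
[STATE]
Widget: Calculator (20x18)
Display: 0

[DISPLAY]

                   0
┌───┬───┬───┬───┐   
│ 7 │ 8 │ 9 │ ÷ │   
├───┼───┼───┼───┤   
│ 4 │ 5 │ 6 │ × │   
├───┼───┼───┼───┤   
│ 1 │ 2 │ 3 │ - │   
├───┼───┼───┼───┤   
│ 0 │ . │ = │ + │   
├───┼───┼───┼───┤   
│ C │ MC│ MR│ M+│   
└───┴───┴───┴───┘   
                    
                    
                    
                    
                    
                    


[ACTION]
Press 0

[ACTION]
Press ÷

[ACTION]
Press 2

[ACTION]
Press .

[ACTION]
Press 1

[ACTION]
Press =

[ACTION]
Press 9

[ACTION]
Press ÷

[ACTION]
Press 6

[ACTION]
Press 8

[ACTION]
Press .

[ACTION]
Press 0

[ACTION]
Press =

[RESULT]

        0.1323529412
┌───┬───┬───┬───┐   
│ 7 │ 8 │ 9 │ ÷ │   
├───┼───┼───┼───┤   
│ 4 │ 5 │ 6 │ × │   
├───┼───┼───┼───┤   
│ 1 │ 2 │ 3 │ - │   
├───┼───┼───┼───┤   
│ 0 │ . │ = │ + │   
├───┼───┼───┼───┤   
│ C │ MC│ MR│ M+│   
└───┴───┴───┴───┘   
                    
                    
                    
                    
                    
                    


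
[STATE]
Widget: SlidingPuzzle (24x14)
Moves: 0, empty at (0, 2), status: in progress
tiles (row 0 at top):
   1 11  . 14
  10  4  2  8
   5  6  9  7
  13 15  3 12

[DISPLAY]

┌────┬────┬────┬────┐   
│  1 │ 11 │    │ 14 │   
├────┼────┼────┼────┤   
│ 10 │  4 │  2 │  8 │   
├────┼────┼────┼────┤   
│  5 │  6 │  9 │  7 │   
├────┼────┼────┼────┤   
│ 13 │ 15 │  3 │ 12 │   
└────┴────┴────┴────┘   
Moves: 0                
                        
                        
                        
                        


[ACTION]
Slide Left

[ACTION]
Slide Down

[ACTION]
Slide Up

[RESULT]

┌────┬────┬────┬────┐   
│  1 │ 11 │ 14 │  8 │   
├────┼────┼────┼────┤   
│ 10 │  4 │  2 │    │   
├────┼────┼────┼────┤   
│  5 │  6 │  9 │  7 │   
├────┼────┼────┼────┤   
│ 13 │ 15 │  3 │ 12 │   
└────┴────┴────┴────┘   
Moves: 2                
                        
                        
                        
                        
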